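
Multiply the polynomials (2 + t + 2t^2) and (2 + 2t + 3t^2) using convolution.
Ascending coefficients: a = [2, 1, 2], b = [2, 2, 3]. c[0] = 2×2 = 4; c[1] = 2×2 + 1×2 = 6; c[2] = 2×3 + 1×2 + 2×2 = 12; c[3] = 1×3 + 2×2 = 7; c[4] = 2×3 = 6. Result coefficients: [4, 6, 12, 7, 6] → 4 + 6t + 12t^2 + 7t^3 + 6t^4

4 + 6t + 12t^2 + 7t^3 + 6t^4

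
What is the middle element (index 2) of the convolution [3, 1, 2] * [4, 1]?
Use y[k] = Σ_i a[i]·b[k-i] at k=2. y[2] = 1×1 + 2×4 = 9

9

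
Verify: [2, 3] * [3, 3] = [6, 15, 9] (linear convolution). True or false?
Recompute linear convolution of [2, 3] and [3, 3]: y[0] = 2×3 = 6; y[1] = 2×3 + 3×3 = 15; y[2] = 3×3 = 9 → [6, 15, 9]. Given [6, 15, 9] matches, so answer: Yes

Yes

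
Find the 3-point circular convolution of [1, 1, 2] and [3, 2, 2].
Use y[k] = Σ_j f[j]·g[(k-j) mod 3]. y[0] = 1×3 + 1×2 + 2×2 = 9; y[1] = 1×2 + 1×3 + 2×2 = 9; y[2] = 1×2 + 1×2 + 2×3 = 10. Result: [9, 9, 10]

[9, 9, 10]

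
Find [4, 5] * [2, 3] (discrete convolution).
y[0] = 4×2 = 8; y[1] = 4×3 + 5×2 = 22; y[2] = 5×3 = 15

[8, 22, 15]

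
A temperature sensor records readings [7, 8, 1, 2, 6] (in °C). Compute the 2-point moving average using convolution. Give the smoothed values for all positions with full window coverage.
2-point moving average kernel = [1, 1]. Apply in 'valid' mode (full window coverage): avg[0] = (7 + 8) / 2 = 7.5; avg[1] = (8 + 1) / 2 = 4.5; avg[2] = (1 + 2) / 2 = 1.5; avg[3] = (2 + 6) / 2 = 4.0. Smoothed values: [7.5, 4.5, 1.5, 4.0]

[7.5, 4.5, 1.5, 4.0]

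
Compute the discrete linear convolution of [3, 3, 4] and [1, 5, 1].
y[0] = 3×1 = 3; y[1] = 3×5 + 3×1 = 18; y[2] = 3×1 + 3×5 + 4×1 = 22; y[3] = 3×1 + 4×5 = 23; y[4] = 4×1 = 4

[3, 18, 22, 23, 4]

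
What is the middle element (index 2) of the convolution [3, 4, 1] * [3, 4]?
Use y[k] = Σ_i a[i]·b[k-i] at k=2. y[2] = 4×4 + 1×3 = 19

19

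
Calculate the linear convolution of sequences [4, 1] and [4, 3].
y[0] = 4×4 = 16; y[1] = 4×3 + 1×4 = 16; y[2] = 1×3 = 3

[16, 16, 3]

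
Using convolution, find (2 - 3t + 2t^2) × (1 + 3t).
Ascending coefficients: a = [2, -3, 2], b = [1, 3]. c[0] = 2×1 = 2; c[1] = 2×3 + -3×1 = 3; c[2] = -3×3 + 2×1 = -7; c[3] = 2×3 = 6. Result coefficients: [2, 3, -7, 6] → 2 + 3t - 7t^2 + 6t^3

2 + 3t - 7t^2 + 6t^3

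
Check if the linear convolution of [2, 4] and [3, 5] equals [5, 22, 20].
Recompute linear convolution of [2, 4] and [3, 5]: y[0] = 2×3 = 6; y[1] = 2×5 + 4×3 = 22; y[2] = 4×5 = 20 → [6, 22, 20]. Compare to given [5, 22, 20]: they differ at index 0: given 5, correct 6, so answer: No

No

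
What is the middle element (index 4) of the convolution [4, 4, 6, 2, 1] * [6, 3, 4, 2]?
Use y[k] = Σ_i a[i]·b[k-i] at k=4. y[4] = 4×2 + 6×4 + 2×3 + 1×6 = 44

44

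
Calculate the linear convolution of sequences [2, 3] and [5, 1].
y[0] = 2×5 = 10; y[1] = 2×1 + 3×5 = 17; y[2] = 3×1 = 3

[10, 17, 3]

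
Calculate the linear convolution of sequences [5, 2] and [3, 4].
y[0] = 5×3 = 15; y[1] = 5×4 + 2×3 = 26; y[2] = 2×4 = 8

[15, 26, 8]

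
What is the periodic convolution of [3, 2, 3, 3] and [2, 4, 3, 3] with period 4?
Use y[k] = Σ_j a[j]·b[(k-j) mod 4]. y[0] = 3×2 + 2×3 + 3×3 + 3×4 = 33; y[1] = 3×4 + 2×2 + 3×3 + 3×3 = 34; y[2] = 3×3 + 2×4 + 3×2 + 3×3 = 32; y[3] = 3×3 + 2×3 + 3×4 + 3×2 = 33. Result: [33, 34, 32, 33]

[33, 34, 32, 33]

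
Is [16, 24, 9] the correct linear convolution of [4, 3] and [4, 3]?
Recompute linear convolution of [4, 3] and [4, 3]: y[0] = 4×4 = 16; y[1] = 4×3 + 3×4 = 24; y[2] = 3×3 = 9 → [16, 24, 9]. Given [16, 24, 9] matches, so answer: Yes

Yes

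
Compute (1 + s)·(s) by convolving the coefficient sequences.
Ascending coefficients: a = [1, 1], b = [0, 1]. c[0] = 1×0 = 0; c[1] = 1×1 + 1×0 = 1; c[2] = 1×1 = 1. Result coefficients: [0, 1, 1] → s + s^2

s + s^2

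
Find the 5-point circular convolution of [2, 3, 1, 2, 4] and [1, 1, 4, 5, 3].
Use y[k] = Σ_j f[j]·g[(k-j) mod 5]. y[0] = 2×1 + 3×3 + 1×5 + 2×4 + 4×1 = 28; y[1] = 2×1 + 3×1 + 1×3 + 2×5 + 4×4 = 34; y[2] = 2×4 + 3×1 + 1×1 + 2×3 + 4×5 = 38; y[3] = 2×5 + 3×4 + 1×1 + 2×1 + 4×3 = 37; y[4] = 2×3 + 3×5 + 1×4 + 2×1 + 4×1 = 31. Result: [28, 34, 38, 37, 31]

[28, 34, 38, 37, 31]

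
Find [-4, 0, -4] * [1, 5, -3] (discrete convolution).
y[0] = -4×1 = -4; y[1] = -4×5 + 0×1 = -20; y[2] = -4×-3 + 0×5 + -4×1 = 8; y[3] = 0×-3 + -4×5 = -20; y[4] = -4×-3 = 12

[-4, -20, 8, -20, 12]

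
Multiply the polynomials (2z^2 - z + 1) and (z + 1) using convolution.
Ascending coefficients: a = [1, -1, 2], b = [1, 1]. c[0] = 1×1 = 1; c[1] = 1×1 + -1×1 = 0; c[2] = -1×1 + 2×1 = 1; c[3] = 2×1 = 2. Result coefficients: [1, 0, 1, 2] → 2z^3 + z^2 + 1

2z^3 + z^2 + 1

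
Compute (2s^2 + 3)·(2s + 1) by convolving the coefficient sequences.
Ascending coefficients: a = [3, 0, 2], b = [1, 2]. c[0] = 3×1 = 3; c[1] = 3×2 + 0×1 = 6; c[2] = 0×2 + 2×1 = 2; c[3] = 2×2 = 4. Result coefficients: [3, 6, 2, 4] → 4s^3 + 2s^2 + 6s + 3

4s^3 + 2s^2 + 6s + 3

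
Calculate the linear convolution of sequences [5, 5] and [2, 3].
y[0] = 5×2 = 10; y[1] = 5×3 + 5×2 = 25; y[2] = 5×3 = 15

[10, 25, 15]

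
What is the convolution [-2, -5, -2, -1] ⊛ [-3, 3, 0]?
y[0] = -2×-3 = 6; y[1] = -2×3 + -5×-3 = 9; y[2] = -2×0 + -5×3 + -2×-3 = -9; y[3] = -5×0 + -2×3 + -1×-3 = -3; y[4] = -2×0 + -1×3 = -3; y[5] = -1×0 = 0

[6, 9, -9, -3, -3, 0]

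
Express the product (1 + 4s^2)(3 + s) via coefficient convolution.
Ascending coefficients: a = [1, 0, 4], b = [3, 1]. c[0] = 1×3 = 3; c[1] = 1×1 + 0×3 = 1; c[2] = 0×1 + 4×3 = 12; c[3] = 4×1 = 4. Result coefficients: [3, 1, 12, 4] → 3 + s + 12s^2 + 4s^3

3 + s + 12s^2 + 4s^3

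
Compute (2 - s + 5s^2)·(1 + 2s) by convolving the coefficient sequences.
Ascending coefficients: a = [2, -1, 5], b = [1, 2]. c[0] = 2×1 = 2; c[1] = 2×2 + -1×1 = 3; c[2] = -1×2 + 5×1 = 3; c[3] = 5×2 = 10. Result coefficients: [2, 3, 3, 10] → 2 + 3s + 3s^2 + 10s^3

2 + 3s + 3s^2 + 10s^3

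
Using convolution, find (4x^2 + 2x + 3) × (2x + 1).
Ascending coefficients: a = [3, 2, 4], b = [1, 2]. c[0] = 3×1 = 3; c[1] = 3×2 + 2×1 = 8; c[2] = 2×2 + 4×1 = 8; c[3] = 4×2 = 8. Result coefficients: [3, 8, 8, 8] → 8x^3 + 8x^2 + 8x + 3

8x^3 + 8x^2 + 8x + 3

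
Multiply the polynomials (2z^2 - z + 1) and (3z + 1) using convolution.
Ascending coefficients: a = [1, -1, 2], b = [1, 3]. c[0] = 1×1 = 1; c[1] = 1×3 + -1×1 = 2; c[2] = -1×3 + 2×1 = -1; c[3] = 2×3 = 6. Result coefficients: [1, 2, -1, 6] → 6z^3 - z^2 + 2z + 1

6z^3 - z^2 + 2z + 1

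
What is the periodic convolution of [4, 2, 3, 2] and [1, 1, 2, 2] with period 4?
Use y[k] = Σ_j s[j]·t[(k-j) mod 4]. y[0] = 4×1 + 2×2 + 3×2 + 2×1 = 16; y[1] = 4×1 + 2×1 + 3×2 + 2×2 = 16; y[2] = 4×2 + 2×1 + 3×1 + 2×2 = 17; y[3] = 4×2 + 2×2 + 3×1 + 2×1 = 17. Result: [16, 16, 17, 17]

[16, 16, 17, 17]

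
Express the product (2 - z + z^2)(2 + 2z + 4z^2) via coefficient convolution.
Ascending coefficients: a = [2, -1, 1], b = [2, 2, 4]. c[0] = 2×2 = 4; c[1] = 2×2 + -1×2 = 2; c[2] = 2×4 + -1×2 + 1×2 = 8; c[3] = -1×4 + 1×2 = -2; c[4] = 1×4 = 4. Result coefficients: [4, 2, 8, -2, 4] → 4 + 2z + 8z^2 - 2z^3 + 4z^4

4 + 2z + 8z^2 - 2z^3 + 4z^4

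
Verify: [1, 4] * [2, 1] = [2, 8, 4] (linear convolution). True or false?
Recompute linear convolution of [1, 4] and [2, 1]: y[0] = 1×2 = 2; y[1] = 1×1 + 4×2 = 9; y[2] = 4×1 = 4 → [2, 9, 4]. Compare to given [2, 8, 4]: they differ at index 1: given 8, correct 9, so answer: No

No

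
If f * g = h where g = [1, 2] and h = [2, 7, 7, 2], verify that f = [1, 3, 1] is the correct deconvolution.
Forward-compute [1, 3, 1] * [1, 2]: h[0] = 1×1 = 1; h[1] = 1×2 + 3×1 = 5; h[2] = 3×2 + 1×1 = 7; h[3] = 1×2 = 2 → [1, 5, 7, 2]. Does not match given h = [2, 7, 7, 2].

Not verified. [1, 3, 1] * [1, 2] = [1, 5, 7, 2], which differs from [2, 7, 7, 2] at index 0.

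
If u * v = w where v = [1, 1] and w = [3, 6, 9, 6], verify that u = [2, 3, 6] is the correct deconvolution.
Forward-compute [2, 3, 6] * [1, 1]: w[0] = 2×1 = 2; w[1] = 2×1 + 3×1 = 5; w[2] = 3×1 + 6×1 = 9; w[3] = 6×1 = 6 → [2, 5, 9, 6]. Does not match given w = [3, 6, 9, 6].

Not verified. [2, 3, 6] * [1, 1] = [2, 5, 9, 6], which differs from [3, 6, 9, 6] at index 0.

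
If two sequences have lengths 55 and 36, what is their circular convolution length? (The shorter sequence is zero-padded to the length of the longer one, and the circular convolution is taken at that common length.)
Circular convolution (zero-padding the shorter input) has length max(m, n) = max(55, 36) = 55

55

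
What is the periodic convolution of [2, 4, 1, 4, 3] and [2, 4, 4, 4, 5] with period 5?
Use y[k] = Σ_j s[j]·t[(k-j) mod 5]. y[0] = 2×2 + 4×5 + 1×4 + 4×4 + 3×4 = 56; y[1] = 2×4 + 4×2 + 1×5 + 4×4 + 3×4 = 49; y[2] = 2×4 + 4×4 + 1×2 + 4×5 + 3×4 = 58; y[3] = 2×4 + 4×4 + 1×4 + 4×2 + 3×5 = 51; y[4] = 2×5 + 4×4 + 1×4 + 4×4 + 3×2 = 52. Result: [56, 49, 58, 51, 52]

[56, 49, 58, 51, 52]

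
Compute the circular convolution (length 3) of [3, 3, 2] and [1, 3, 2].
Use y[k] = Σ_j u[j]·v[(k-j) mod 3]. y[0] = 3×1 + 3×2 + 2×3 = 15; y[1] = 3×3 + 3×1 + 2×2 = 16; y[2] = 3×2 + 3×3 + 2×1 = 17. Result: [15, 16, 17]

[15, 16, 17]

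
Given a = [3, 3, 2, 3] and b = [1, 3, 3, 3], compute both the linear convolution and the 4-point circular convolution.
Linear: y_lin[0] = 3×1 = 3; y_lin[1] = 3×3 + 3×1 = 12; y_lin[2] = 3×3 + 3×3 + 2×1 = 20; y_lin[3] = 3×3 + 3×3 + 2×3 + 3×1 = 27; y_lin[4] = 3×3 + 2×3 + 3×3 = 24; y_lin[5] = 2×3 + 3×3 = 15; y_lin[6] = 3×3 = 9 → [3, 12, 20, 27, 24, 15, 9]. Circular (length 4): y[0] = 3×1 + 3×3 + 2×3 + 3×3 = 27; y[1] = 3×3 + 3×1 + 2×3 + 3×3 = 27; y[2] = 3×3 + 3×3 + 2×1 + 3×3 = 29; y[3] = 3×3 + 3×3 + 2×3 + 3×1 = 27 → [27, 27, 29, 27]

Linear: [3, 12, 20, 27, 24, 15, 9], Circular: [27, 27, 29, 27]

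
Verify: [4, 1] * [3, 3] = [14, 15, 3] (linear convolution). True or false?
Recompute linear convolution of [4, 1] and [3, 3]: y[0] = 4×3 = 12; y[1] = 4×3 + 1×3 = 15; y[2] = 1×3 = 3 → [12, 15, 3]. Compare to given [14, 15, 3]: they differ at index 0: given 14, correct 12, so answer: No

No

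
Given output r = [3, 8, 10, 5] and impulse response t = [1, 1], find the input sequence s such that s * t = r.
Deconvolve r=[3, 8, 10, 5] by t=[1, 1]. Since t[0]=1, solve forward: s[0] = r[0] / 1 = 3; s[1] = (r[1] - 3×1) / 1 = 5; s[2] = (r[2] - 5×1) / 1 = 5. So s = [3, 5, 5]. Check by forward convolution: r[0] = 3×1 = 3; r[1] = 3×1 + 5×1 = 8; r[2] = 5×1 + 5×1 = 10; r[3] = 5×1 = 5

[3, 5, 5]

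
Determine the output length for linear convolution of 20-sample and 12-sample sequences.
Linear/full convolution length: m + n - 1 = 20 + 12 - 1 = 31

31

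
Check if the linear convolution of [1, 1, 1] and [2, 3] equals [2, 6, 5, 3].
Recompute linear convolution of [1, 1, 1] and [2, 3]: y[0] = 1×2 = 2; y[1] = 1×3 + 1×2 = 5; y[2] = 1×3 + 1×2 = 5; y[3] = 1×3 = 3 → [2, 5, 5, 3]. Compare to given [2, 6, 5, 3]: they differ at index 1: given 6, correct 5, so answer: No

No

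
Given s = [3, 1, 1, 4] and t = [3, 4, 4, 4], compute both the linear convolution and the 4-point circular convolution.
Linear: y_lin[0] = 3×3 = 9; y_lin[1] = 3×4 + 1×3 = 15; y_lin[2] = 3×4 + 1×4 + 1×3 = 19; y_lin[3] = 3×4 + 1×4 + 1×4 + 4×3 = 32; y_lin[4] = 1×4 + 1×4 + 4×4 = 24; y_lin[5] = 1×4 + 4×4 = 20; y_lin[6] = 4×4 = 16 → [9, 15, 19, 32, 24, 20, 16]. Circular (length 4): y[0] = 3×3 + 1×4 + 1×4 + 4×4 = 33; y[1] = 3×4 + 1×3 + 1×4 + 4×4 = 35; y[2] = 3×4 + 1×4 + 1×3 + 4×4 = 35; y[3] = 3×4 + 1×4 + 1×4 + 4×3 = 32 → [33, 35, 35, 32]

Linear: [9, 15, 19, 32, 24, 20, 16], Circular: [33, 35, 35, 32]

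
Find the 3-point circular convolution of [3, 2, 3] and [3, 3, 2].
Use y[k] = Σ_j a[j]·b[(k-j) mod 3]. y[0] = 3×3 + 2×2 + 3×3 = 22; y[1] = 3×3 + 2×3 + 3×2 = 21; y[2] = 3×2 + 2×3 + 3×3 = 21. Result: [22, 21, 21]

[22, 21, 21]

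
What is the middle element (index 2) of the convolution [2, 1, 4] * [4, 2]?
Use y[k] = Σ_i a[i]·b[k-i] at k=2. y[2] = 1×2 + 4×4 = 18

18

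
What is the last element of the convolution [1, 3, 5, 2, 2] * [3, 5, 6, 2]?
Use y[k] = Σ_i a[i]·b[k-i] at k=7. y[7] = 2×2 = 4

4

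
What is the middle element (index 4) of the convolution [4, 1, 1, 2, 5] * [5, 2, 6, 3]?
Use y[k] = Σ_i a[i]·b[k-i] at k=4. y[4] = 1×3 + 1×6 + 2×2 + 5×5 = 38

38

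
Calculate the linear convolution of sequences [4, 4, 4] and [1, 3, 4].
y[0] = 4×1 = 4; y[1] = 4×3 + 4×1 = 16; y[2] = 4×4 + 4×3 + 4×1 = 32; y[3] = 4×4 + 4×3 = 28; y[4] = 4×4 = 16

[4, 16, 32, 28, 16]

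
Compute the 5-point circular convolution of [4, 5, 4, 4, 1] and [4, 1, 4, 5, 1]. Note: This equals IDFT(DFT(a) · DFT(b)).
Either evaluate y[k] = Σ_j a[j]·b[(k-j) mod 5] directly, or use IDFT(DFT(a) · DFT(b)). y[0] = 4×4 + 5×1 + 4×5 + 4×4 + 1×1 = 58; y[1] = 4×1 + 5×4 + 4×1 + 4×5 + 1×4 = 52; y[2] = 4×4 + 5×1 + 4×4 + 4×1 + 1×5 = 46; y[3] = 4×5 + 5×4 + 4×1 + 4×4 + 1×1 = 61; y[4] = 4×1 + 5×5 + 4×4 + 4×1 + 1×4 = 53. Result: [58, 52, 46, 61, 53]

[58, 52, 46, 61, 53]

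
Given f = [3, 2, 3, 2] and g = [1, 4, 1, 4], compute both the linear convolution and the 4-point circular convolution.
Linear: y_lin[0] = 3×1 = 3; y_lin[1] = 3×4 + 2×1 = 14; y_lin[2] = 3×1 + 2×4 + 3×1 = 14; y_lin[3] = 3×4 + 2×1 + 3×4 + 2×1 = 28; y_lin[4] = 2×4 + 3×1 + 2×4 = 19; y_lin[5] = 3×4 + 2×1 = 14; y_lin[6] = 2×4 = 8 → [3, 14, 14, 28, 19, 14, 8]. Circular (length 4): y[0] = 3×1 + 2×4 + 3×1 + 2×4 = 22; y[1] = 3×4 + 2×1 + 3×4 + 2×1 = 28; y[2] = 3×1 + 2×4 + 3×1 + 2×4 = 22; y[3] = 3×4 + 2×1 + 3×4 + 2×1 = 28 → [22, 28, 22, 28]

Linear: [3, 14, 14, 28, 19, 14, 8], Circular: [22, 28, 22, 28]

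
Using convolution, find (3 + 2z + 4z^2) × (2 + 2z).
Ascending coefficients: a = [3, 2, 4], b = [2, 2]. c[0] = 3×2 = 6; c[1] = 3×2 + 2×2 = 10; c[2] = 2×2 + 4×2 = 12; c[3] = 4×2 = 8. Result coefficients: [6, 10, 12, 8] → 6 + 10z + 12z^2 + 8z^3

6 + 10z + 12z^2 + 8z^3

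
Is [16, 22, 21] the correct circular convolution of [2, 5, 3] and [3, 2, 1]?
Recompute circular convolution of [2, 5, 3] and [3, 2, 1]: y[0] = 2×3 + 5×1 + 3×2 = 17; y[1] = 2×2 + 5×3 + 3×1 = 22; y[2] = 2×1 + 5×2 + 3×3 = 21 → [17, 22, 21]. Compare to given [16, 22, 21]: they differ at index 0: given 16, correct 17, so answer: No

No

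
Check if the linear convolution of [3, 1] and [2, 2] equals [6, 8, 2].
Recompute linear convolution of [3, 1] and [2, 2]: y[0] = 3×2 = 6; y[1] = 3×2 + 1×2 = 8; y[2] = 1×2 = 2 → [6, 8, 2]. Given [6, 8, 2] matches, so answer: Yes

Yes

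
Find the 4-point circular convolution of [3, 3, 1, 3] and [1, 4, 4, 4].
Use y[k] = Σ_j s[j]·t[(k-j) mod 4]. y[0] = 3×1 + 3×4 + 1×4 + 3×4 = 31; y[1] = 3×4 + 3×1 + 1×4 + 3×4 = 31; y[2] = 3×4 + 3×4 + 1×1 + 3×4 = 37; y[3] = 3×4 + 3×4 + 1×4 + 3×1 = 31. Result: [31, 31, 37, 31]

[31, 31, 37, 31]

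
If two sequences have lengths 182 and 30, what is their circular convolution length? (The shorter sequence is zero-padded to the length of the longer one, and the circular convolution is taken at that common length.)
Circular convolution (zero-padding the shorter input) has length max(m, n) = max(182, 30) = 182

182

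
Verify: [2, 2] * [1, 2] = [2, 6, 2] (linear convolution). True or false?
Recompute linear convolution of [2, 2] and [1, 2]: y[0] = 2×1 = 2; y[1] = 2×2 + 2×1 = 6; y[2] = 2×2 = 4 → [2, 6, 4]. Compare to given [2, 6, 2]: they differ at index 2: given 2, correct 4, so answer: No

No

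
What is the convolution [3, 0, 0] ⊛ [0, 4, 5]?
y[0] = 3×0 = 0; y[1] = 3×4 + 0×0 = 12; y[2] = 3×5 + 0×4 + 0×0 = 15; y[3] = 0×5 + 0×4 = 0; y[4] = 0×5 = 0

[0, 12, 15, 0, 0]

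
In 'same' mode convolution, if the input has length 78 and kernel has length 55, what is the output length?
'Same' mode returns an output with the same length as the input: 78

78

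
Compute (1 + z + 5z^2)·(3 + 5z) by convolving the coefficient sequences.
Ascending coefficients: a = [1, 1, 5], b = [3, 5]. c[0] = 1×3 = 3; c[1] = 1×5 + 1×3 = 8; c[2] = 1×5 + 5×3 = 20; c[3] = 5×5 = 25. Result coefficients: [3, 8, 20, 25] → 3 + 8z + 20z^2 + 25z^3

3 + 8z + 20z^2 + 25z^3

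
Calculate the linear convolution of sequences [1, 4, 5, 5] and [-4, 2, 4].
y[0] = 1×-4 = -4; y[1] = 1×2 + 4×-4 = -14; y[2] = 1×4 + 4×2 + 5×-4 = -8; y[3] = 4×4 + 5×2 + 5×-4 = 6; y[4] = 5×4 + 5×2 = 30; y[5] = 5×4 = 20

[-4, -14, -8, 6, 30, 20]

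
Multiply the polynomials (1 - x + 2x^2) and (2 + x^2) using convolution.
Ascending coefficients: a = [1, -1, 2], b = [2, 0, 1]. c[0] = 1×2 = 2; c[1] = 1×0 + -1×2 = -2; c[2] = 1×1 + -1×0 + 2×2 = 5; c[3] = -1×1 + 2×0 = -1; c[4] = 2×1 = 2. Result coefficients: [2, -2, 5, -1, 2] → 2 - 2x + 5x^2 - x^3 + 2x^4

2 - 2x + 5x^2 - x^3 + 2x^4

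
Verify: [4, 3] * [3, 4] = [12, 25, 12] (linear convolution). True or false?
Recompute linear convolution of [4, 3] and [3, 4]: y[0] = 4×3 = 12; y[1] = 4×4 + 3×3 = 25; y[2] = 3×4 = 12 → [12, 25, 12]. Given [12, 25, 12] matches, so answer: Yes

Yes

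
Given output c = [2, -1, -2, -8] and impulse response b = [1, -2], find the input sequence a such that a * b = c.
Deconvolve c=[2, -1, -2, -8] by b=[1, -2]. Since b[0]=1, solve forward: a[0] = c[0] / 1 = 2; a[1] = (c[1] - 2×-2) / 1 = 3; a[2] = (c[2] - 3×-2) / 1 = 4. So a = [2, 3, 4]. Check by forward convolution: c[0] = 2×1 = 2; c[1] = 2×-2 + 3×1 = -1; c[2] = 3×-2 + 4×1 = -2; c[3] = 4×-2 = -8

[2, 3, 4]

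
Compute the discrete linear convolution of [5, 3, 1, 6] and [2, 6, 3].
y[0] = 5×2 = 10; y[1] = 5×6 + 3×2 = 36; y[2] = 5×3 + 3×6 + 1×2 = 35; y[3] = 3×3 + 1×6 + 6×2 = 27; y[4] = 1×3 + 6×6 = 39; y[5] = 6×3 = 18

[10, 36, 35, 27, 39, 18]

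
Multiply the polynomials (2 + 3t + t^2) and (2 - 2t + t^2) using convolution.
Ascending coefficients: a = [2, 3, 1], b = [2, -2, 1]. c[0] = 2×2 = 4; c[1] = 2×-2 + 3×2 = 2; c[2] = 2×1 + 3×-2 + 1×2 = -2; c[3] = 3×1 + 1×-2 = 1; c[4] = 1×1 = 1. Result coefficients: [4, 2, -2, 1, 1] → 4 + 2t - 2t^2 + t^3 + t^4

4 + 2t - 2t^2 + t^3 + t^4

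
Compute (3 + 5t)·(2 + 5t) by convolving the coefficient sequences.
Ascending coefficients: a = [3, 5], b = [2, 5]. c[0] = 3×2 = 6; c[1] = 3×5 + 5×2 = 25; c[2] = 5×5 = 25. Result coefficients: [6, 25, 25] → 6 + 25t + 25t^2

6 + 25t + 25t^2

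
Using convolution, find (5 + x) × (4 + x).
Ascending coefficients: a = [5, 1], b = [4, 1]. c[0] = 5×4 = 20; c[1] = 5×1 + 1×4 = 9; c[2] = 1×1 = 1. Result coefficients: [20, 9, 1] → 20 + 9x + x^2

20 + 9x + x^2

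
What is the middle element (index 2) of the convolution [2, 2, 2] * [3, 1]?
Use y[k] = Σ_i a[i]·b[k-i] at k=2. y[2] = 2×1 + 2×3 = 8

8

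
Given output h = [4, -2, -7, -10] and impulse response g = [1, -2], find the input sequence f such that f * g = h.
Deconvolve h=[4, -2, -7, -10] by g=[1, -2]. Since g[0]=1, solve forward: f[0] = h[0] / 1 = 4; f[1] = (h[1] - 4×-2) / 1 = 6; f[2] = (h[2] - 6×-2) / 1 = 5. So f = [4, 6, 5]. Check by forward convolution: h[0] = 4×1 = 4; h[1] = 4×-2 + 6×1 = -2; h[2] = 6×-2 + 5×1 = -7; h[3] = 5×-2 = -10

[4, 6, 5]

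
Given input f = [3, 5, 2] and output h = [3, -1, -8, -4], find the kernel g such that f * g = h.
Output length 4 = len(f) + len(g) - 1 ⇒ len(g) = 2. Solve g forward using g[k] = (h[k] - Σ_{i≥1} f[i]·g[k-i]) / f[0]: g[0] = h[0] / f[0] = 3 / 3 = 1; g[1] = (h[1] - 5×1) / f[0] = (-1 - 5×1) / 3 = -2. So g = [1, -2]. Forward-check [3, 5, 2] * [1, -2]: h[0] = 3×1 = 3; h[1] = 3×-2 + 5×1 = -1; h[2] = 5×-2 + 2×1 = -8; h[3] = 2×-2 = -4 → [3, -1, -8, -4] ✓

[1, -2]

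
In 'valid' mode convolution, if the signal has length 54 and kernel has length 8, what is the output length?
'Valid' mode counts only positions where the kernel fully overlaps the signal: m - n + 1 = 54 - 8 + 1 = 47

47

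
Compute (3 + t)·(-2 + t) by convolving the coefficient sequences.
Ascending coefficients: a = [3, 1], b = [-2, 1]. c[0] = 3×-2 = -6; c[1] = 3×1 + 1×-2 = 1; c[2] = 1×1 = 1. Result coefficients: [-6, 1, 1] → -6 + t + t^2

-6 + t + t^2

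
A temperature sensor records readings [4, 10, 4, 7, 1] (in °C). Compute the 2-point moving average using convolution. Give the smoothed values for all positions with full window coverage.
2-point moving average kernel = [1, 1]. Apply in 'valid' mode (full window coverage): avg[0] = (4 + 10) / 2 = 7.0; avg[1] = (10 + 4) / 2 = 7.0; avg[2] = (4 + 7) / 2 = 5.5; avg[3] = (7 + 1) / 2 = 4.0. Smoothed values: [7.0, 7.0, 5.5, 4.0]

[7.0, 7.0, 5.5, 4.0]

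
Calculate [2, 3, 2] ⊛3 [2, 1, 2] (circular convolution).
Use y[k] = Σ_j f[j]·g[(k-j) mod 3]. y[0] = 2×2 + 3×2 + 2×1 = 12; y[1] = 2×1 + 3×2 + 2×2 = 12; y[2] = 2×2 + 3×1 + 2×2 = 11. Result: [12, 12, 11]

[12, 12, 11]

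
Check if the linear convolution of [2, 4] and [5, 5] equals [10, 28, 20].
Recompute linear convolution of [2, 4] and [5, 5]: y[0] = 2×5 = 10; y[1] = 2×5 + 4×5 = 30; y[2] = 4×5 = 20 → [10, 30, 20]. Compare to given [10, 28, 20]: they differ at index 1: given 28, correct 30, so answer: No

No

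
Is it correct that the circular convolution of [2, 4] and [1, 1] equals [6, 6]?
Recompute circular convolution of [2, 4] and [1, 1]: y[0] = 2×1 + 4×1 = 6; y[1] = 2×1 + 4×1 = 6 → [6, 6]. Given [6, 6] matches, so answer: Yes

Yes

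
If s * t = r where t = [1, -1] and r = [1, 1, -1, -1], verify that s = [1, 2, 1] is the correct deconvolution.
Forward-compute [1, 2, 1] * [1, -1]: r[0] = 1×1 = 1; r[1] = 1×-1 + 2×1 = 1; r[2] = 2×-1 + 1×1 = -1; r[3] = 1×-1 = -1 → [1, 1, -1, -1]. Matches given r = [1, 1, -1, -1], so verified.

Verified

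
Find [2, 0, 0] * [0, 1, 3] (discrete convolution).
y[0] = 2×0 = 0; y[1] = 2×1 + 0×0 = 2; y[2] = 2×3 + 0×1 + 0×0 = 6; y[3] = 0×3 + 0×1 = 0; y[4] = 0×3 = 0

[0, 2, 6, 0, 0]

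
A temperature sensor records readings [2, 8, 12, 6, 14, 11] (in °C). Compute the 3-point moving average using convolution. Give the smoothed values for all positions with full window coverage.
3-point moving average kernel = [1, 1, 1]. Apply in 'valid' mode (full window coverage): avg[0] = (2 + 8 + 12) / 3 = 7.33; avg[1] = (8 + 12 + 6) / 3 = 8.67; avg[2] = (12 + 6 + 14) / 3 = 10.67; avg[3] = (6 + 14 + 11) / 3 = 10.33. Smoothed values: [7.33, 8.67, 10.67, 10.33]

[7.33, 8.67, 10.67, 10.33]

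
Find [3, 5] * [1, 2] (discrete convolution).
y[0] = 3×1 = 3; y[1] = 3×2 + 5×1 = 11; y[2] = 5×2 = 10

[3, 11, 10]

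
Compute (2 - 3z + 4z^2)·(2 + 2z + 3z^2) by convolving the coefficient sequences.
Ascending coefficients: a = [2, -3, 4], b = [2, 2, 3]. c[0] = 2×2 = 4; c[1] = 2×2 + -3×2 = -2; c[2] = 2×3 + -3×2 + 4×2 = 8; c[3] = -3×3 + 4×2 = -1; c[4] = 4×3 = 12. Result coefficients: [4, -2, 8, -1, 12] → 4 - 2z + 8z^2 - z^3 + 12z^4

4 - 2z + 8z^2 - z^3 + 12z^4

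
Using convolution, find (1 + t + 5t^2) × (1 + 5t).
Ascending coefficients: a = [1, 1, 5], b = [1, 5]. c[0] = 1×1 = 1; c[1] = 1×5 + 1×1 = 6; c[2] = 1×5 + 5×1 = 10; c[3] = 5×5 = 25. Result coefficients: [1, 6, 10, 25] → 1 + 6t + 10t^2 + 25t^3

1 + 6t + 10t^2 + 25t^3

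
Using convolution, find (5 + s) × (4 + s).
Ascending coefficients: a = [5, 1], b = [4, 1]. c[0] = 5×4 = 20; c[1] = 5×1 + 1×4 = 9; c[2] = 1×1 = 1. Result coefficients: [20, 9, 1] → 20 + 9s + s^2

20 + 9s + s^2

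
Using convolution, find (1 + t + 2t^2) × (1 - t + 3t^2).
Ascending coefficients: a = [1, 1, 2], b = [1, -1, 3]. c[0] = 1×1 = 1; c[1] = 1×-1 + 1×1 = 0; c[2] = 1×3 + 1×-1 + 2×1 = 4; c[3] = 1×3 + 2×-1 = 1; c[4] = 2×3 = 6. Result coefficients: [1, 0, 4, 1, 6] → 1 + 4t^2 + t^3 + 6t^4

1 + 4t^2 + t^3 + 6t^4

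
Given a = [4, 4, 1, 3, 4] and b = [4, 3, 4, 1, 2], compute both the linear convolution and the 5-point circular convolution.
Linear: y_lin[0] = 4×4 = 16; y_lin[1] = 4×3 + 4×4 = 28; y_lin[2] = 4×4 + 4×3 + 1×4 = 32; y_lin[3] = 4×1 + 4×4 + 1×3 + 3×4 = 35; y_lin[4] = 4×2 + 4×1 + 1×4 + 3×3 + 4×4 = 41; y_lin[5] = 4×2 + 1×1 + 3×4 + 4×3 = 33; y_lin[6] = 1×2 + 3×1 + 4×4 = 21; y_lin[7] = 3×2 + 4×1 = 10; y_lin[8] = 4×2 = 8 → [16, 28, 32, 35, 41, 33, 21, 10, 8]. Circular (length 5): y[0] = 4×4 + 4×2 + 1×1 + 3×4 + 4×3 = 49; y[1] = 4×3 + 4×4 + 1×2 + 3×1 + 4×4 = 49; y[2] = 4×4 + 4×3 + 1×4 + 3×2 + 4×1 = 42; y[3] = 4×1 + 4×4 + 1×3 + 3×4 + 4×2 = 43; y[4] = 4×2 + 4×1 + 1×4 + 3×3 + 4×4 = 41 → [49, 49, 42, 43, 41]

Linear: [16, 28, 32, 35, 41, 33, 21, 10, 8], Circular: [49, 49, 42, 43, 41]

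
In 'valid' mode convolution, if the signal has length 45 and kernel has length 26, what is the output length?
'Valid' mode counts only positions where the kernel fully overlaps the signal: m - n + 1 = 45 - 26 + 1 = 20

20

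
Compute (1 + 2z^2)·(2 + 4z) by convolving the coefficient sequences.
Ascending coefficients: a = [1, 0, 2], b = [2, 4]. c[0] = 1×2 = 2; c[1] = 1×4 + 0×2 = 4; c[2] = 0×4 + 2×2 = 4; c[3] = 2×4 = 8. Result coefficients: [2, 4, 4, 8] → 2 + 4z + 4z^2 + 8z^3

2 + 4z + 4z^2 + 8z^3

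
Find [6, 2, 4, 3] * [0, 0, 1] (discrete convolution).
y[0] = 6×0 = 0; y[1] = 6×0 + 2×0 = 0; y[2] = 6×1 + 2×0 + 4×0 = 6; y[3] = 2×1 + 4×0 + 3×0 = 2; y[4] = 4×1 + 3×0 = 4; y[5] = 3×1 = 3

[0, 0, 6, 2, 4, 3]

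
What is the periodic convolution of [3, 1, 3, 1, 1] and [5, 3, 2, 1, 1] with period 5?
Use y[k] = Σ_j u[j]·v[(k-j) mod 5]. y[0] = 3×5 + 1×1 + 3×1 + 1×2 + 1×3 = 24; y[1] = 3×3 + 1×5 + 3×1 + 1×1 + 1×2 = 20; y[2] = 3×2 + 1×3 + 3×5 + 1×1 + 1×1 = 26; y[3] = 3×1 + 1×2 + 3×3 + 1×5 + 1×1 = 20; y[4] = 3×1 + 1×1 + 3×2 + 1×3 + 1×5 = 18. Result: [24, 20, 26, 20, 18]

[24, 20, 26, 20, 18]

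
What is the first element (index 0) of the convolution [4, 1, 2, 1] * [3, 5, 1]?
Use y[k] = Σ_i a[i]·b[k-i] at k=0. y[0] = 4×3 = 12

12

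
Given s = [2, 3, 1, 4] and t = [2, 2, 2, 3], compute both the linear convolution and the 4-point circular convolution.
Linear: y_lin[0] = 2×2 = 4; y_lin[1] = 2×2 + 3×2 = 10; y_lin[2] = 2×2 + 3×2 + 1×2 = 12; y_lin[3] = 2×3 + 3×2 + 1×2 + 4×2 = 22; y_lin[4] = 3×3 + 1×2 + 4×2 = 19; y_lin[5] = 1×3 + 4×2 = 11; y_lin[6] = 4×3 = 12 → [4, 10, 12, 22, 19, 11, 12]. Circular (length 4): y[0] = 2×2 + 3×3 + 1×2 + 4×2 = 23; y[1] = 2×2 + 3×2 + 1×3 + 4×2 = 21; y[2] = 2×2 + 3×2 + 1×2 + 4×3 = 24; y[3] = 2×3 + 3×2 + 1×2 + 4×2 = 22 → [23, 21, 24, 22]

Linear: [4, 10, 12, 22, 19, 11, 12], Circular: [23, 21, 24, 22]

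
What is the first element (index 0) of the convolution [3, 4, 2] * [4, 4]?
Use y[k] = Σ_i a[i]·b[k-i] at k=0. y[0] = 3×4 = 12

12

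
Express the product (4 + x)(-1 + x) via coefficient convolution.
Ascending coefficients: a = [4, 1], b = [-1, 1]. c[0] = 4×-1 = -4; c[1] = 4×1 + 1×-1 = 3; c[2] = 1×1 = 1. Result coefficients: [-4, 3, 1] → -4 + 3x + x^2

-4 + 3x + x^2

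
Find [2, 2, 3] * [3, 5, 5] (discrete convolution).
y[0] = 2×3 = 6; y[1] = 2×5 + 2×3 = 16; y[2] = 2×5 + 2×5 + 3×3 = 29; y[3] = 2×5 + 3×5 = 25; y[4] = 3×5 = 15

[6, 16, 29, 25, 15]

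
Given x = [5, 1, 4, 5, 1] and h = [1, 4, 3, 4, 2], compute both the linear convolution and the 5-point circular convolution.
Linear: y_lin[0] = 5×1 = 5; y_lin[1] = 5×4 + 1×1 = 21; y_lin[2] = 5×3 + 1×4 + 4×1 = 23; y_lin[3] = 5×4 + 1×3 + 4×4 + 5×1 = 44; y_lin[4] = 5×2 + 1×4 + 4×3 + 5×4 + 1×1 = 47; y_lin[5] = 1×2 + 4×4 + 5×3 + 1×4 = 37; y_lin[6] = 4×2 + 5×4 + 1×3 = 31; y_lin[7] = 5×2 + 1×4 = 14; y_lin[8] = 1×2 = 2 → [5, 21, 23, 44, 47, 37, 31, 14, 2]. Circular (length 5): y[0] = 5×1 + 1×2 + 4×4 + 5×3 + 1×4 = 42; y[1] = 5×4 + 1×1 + 4×2 + 5×4 + 1×3 = 52; y[2] = 5×3 + 1×4 + 4×1 + 5×2 + 1×4 = 37; y[3] = 5×4 + 1×3 + 4×4 + 5×1 + 1×2 = 46; y[4] = 5×2 + 1×4 + 4×3 + 5×4 + 1×1 = 47 → [42, 52, 37, 46, 47]

Linear: [5, 21, 23, 44, 47, 37, 31, 14, 2], Circular: [42, 52, 37, 46, 47]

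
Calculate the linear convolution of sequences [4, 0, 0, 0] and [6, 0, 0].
y[0] = 4×6 = 24; y[1] = 4×0 + 0×6 = 0; y[2] = 4×0 + 0×0 + 0×6 = 0; y[3] = 0×0 + 0×0 + 0×6 = 0; y[4] = 0×0 + 0×0 = 0; y[5] = 0×0 = 0

[24, 0, 0, 0, 0, 0]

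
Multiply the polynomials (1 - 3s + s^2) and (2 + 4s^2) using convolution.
Ascending coefficients: a = [1, -3, 1], b = [2, 0, 4]. c[0] = 1×2 = 2; c[1] = 1×0 + -3×2 = -6; c[2] = 1×4 + -3×0 + 1×2 = 6; c[3] = -3×4 + 1×0 = -12; c[4] = 1×4 = 4. Result coefficients: [2, -6, 6, -12, 4] → 2 - 6s + 6s^2 - 12s^3 + 4s^4

2 - 6s + 6s^2 - 12s^3 + 4s^4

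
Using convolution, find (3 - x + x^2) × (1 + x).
Ascending coefficients: a = [3, -1, 1], b = [1, 1]. c[0] = 3×1 = 3; c[1] = 3×1 + -1×1 = 2; c[2] = -1×1 + 1×1 = 0; c[3] = 1×1 = 1. Result coefficients: [3, 2, 0, 1] → 3 + 2x + x^3

3 + 2x + x^3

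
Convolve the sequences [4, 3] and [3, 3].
y[0] = 4×3 = 12; y[1] = 4×3 + 3×3 = 21; y[2] = 3×3 = 9

[12, 21, 9]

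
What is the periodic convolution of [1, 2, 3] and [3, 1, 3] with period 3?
Use y[k] = Σ_j s[j]·t[(k-j) mod 3]. y[0] = 1×3 + 2×3 + 3×1 = 12; y[1] = 1×1 + 2×3 + 3×3 = 16; y[2] = 1×3 + 2×1 + 3×3 = 14. Result: [12, 16, 14]

[12, 16, 14]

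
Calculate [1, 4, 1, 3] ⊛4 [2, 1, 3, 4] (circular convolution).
Use y[k] = Σ_j x[j]·h[(k-j) mod 4]. y[0] = 1×2 + 4×4 + 1×3 + 3×1 = 24; y[1] = 1×1 + 4×2 + 1×4 + 3×3 = 22; y[2] = 1×3 + 4×1 + 1×2 + 3×4 = 21; y[3] = 1×4 + 4×3 + 1×1 + 3×2 = 23. Result: [24, 22, 21, 23]

[24, 22, 21, 23]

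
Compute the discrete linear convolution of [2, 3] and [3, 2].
y[0] = 2×3 = 6; y[1] = 2×2 + 3×3 = 13; y[2] = 3×2 = 6

[6, 13, 6]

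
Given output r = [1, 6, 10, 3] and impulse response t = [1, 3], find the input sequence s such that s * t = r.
Deconvolve r=[1, 6, 10, 3] by t=[1, 3]. Since t[0]=1, solve forward: s[0] = r[0] / 1 = 1; s[1] = (r[1] - 1×3) / 1 = 3; s[2] = (r[2] - 3×3) / 1 = 1. So s = [1, 3, 1]. Check by forward convolution: r[0] = 1×1 = 1; r[1] = 1×3 + 3×1 = 6; r[2] = 3×3 + 1×1 = 10; r[3] = 1×3 = 3

[1, 3, 1]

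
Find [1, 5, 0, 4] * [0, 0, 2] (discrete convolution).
y[0] = 1×0 = 0; y[1] = 1×0 + 5×0 = 0; y[2] = 1×2 + 5×0 + 0×0 = 2; y[3] = 5×2 + 0×0 + 4×0 = 10; y[4] = 0×2 + 4×0 = 0; y[5] = 4×2 = 8

[0, 0, 2, 10, 0, 8]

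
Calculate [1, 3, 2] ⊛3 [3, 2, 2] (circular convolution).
Use y[k] = Σ_j u[j]·v[(k-j) mod 3]. y[0] = 1×3 + 3×2 + 2×2 = 13; y[1] = 1×2 + 3×3 + 2×2 = 15; y[2] = 1×2 + 3×2 + 2×3 = 14. Result: [13, 15, 14]

[13, 15, 14]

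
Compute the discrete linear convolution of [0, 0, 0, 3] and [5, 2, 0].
y[0] = 0×5 = 0; y[1] = 0×2 + 0×5 = 0; y[2] = 0×0 + 0×2 + 0×5 = 0; y[3] = 0×0 + 0×2 + 3×5 = 15; y[4] = 0×0 + 3×2 = 6; y[5] = 3×0 = 0

[0, 0, 0, 15, 6, 0]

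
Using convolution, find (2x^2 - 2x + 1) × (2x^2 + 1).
Ascending coefficients: a = [1, -2, 2], b = [1, 0, 2]. c[0] = 1×1 = 1; c[1] = 1×0 + -2×1 = -2; c[2] = 1×2 + -2×0 + 2×1 = 4; c[3] = -2×2 + 2×0 = -4; c[4] = 2×2 = 4. Result coefficients: [1, -2, 4, -4, 4] → 4x^4 - 4x^3 + 4x^2 - 2x + 1

4x^4 - 4x^3 + 4x^2 - 2x + 1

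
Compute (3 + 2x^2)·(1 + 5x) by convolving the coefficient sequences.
Ascending coefficients: a = [3, 0, 2], b = [1, 5]. c[0] = 3×1 = 3; c[1] = 3×5 + 0×1 = 15; c[2] = 0×5 + 2×1 = 2; c[3] = 2×5 = 10. Result coefficients: [3, 15, 2, 10] → 3 + 15x + 2x^2 + 10x^3

3 + 15x + 2x^2 + 10x^3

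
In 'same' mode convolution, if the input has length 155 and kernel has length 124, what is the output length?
'Same' mode returns an output with the same length as the input: 155

155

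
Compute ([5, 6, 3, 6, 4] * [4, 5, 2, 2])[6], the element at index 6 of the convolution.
Use y[k] = Σ_i a[i]·b[k-i] at k=6. y[6] = 6×2 + 4×2 = 20

20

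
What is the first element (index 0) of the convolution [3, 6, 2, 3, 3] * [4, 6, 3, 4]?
Use y[k] = Σ_i a[i]·b[k-i] at k=0. y[0] = 3×4 = 12

12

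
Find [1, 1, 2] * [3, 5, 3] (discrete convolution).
y[0] = 1×3 = 3; y[1] = 1×5 + 1×3 = 8; y[2] = 1×3 + 1×5 + 2×3 = 14; y[3] = 1×3 + 2×5 = 13; y[4] = 2×3 = 6

[3, 8, 14, 13, 6]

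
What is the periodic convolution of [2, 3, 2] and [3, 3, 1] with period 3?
Use y[k] = Σ_j x[j]·h[(k-j) mod 3]. y[0] = 2×3 + 3×1 + 2×3 = 15; y[1] = 2×3 + 3×3 + 2×1 = 17; y[2] = 2×1 + 3×3 + 2×3 = 17. Result: [15, 17, 17]

[15, 17, 17]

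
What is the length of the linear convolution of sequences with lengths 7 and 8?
Linear/full convolution length: m + n - 1 = 7 + 8 - 1 = 14

14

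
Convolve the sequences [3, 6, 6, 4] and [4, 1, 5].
y[0] = 3×4 = 12; y[1] = 3×1 + 6×4 = 27; y[2] = 3×5 + 6×1 + 6×4 = 45; y[3] = 6×5 + 6×1 + 4×4 = 52; y[4] = 6×5 + 4×1 = 34; y[5] = 4×5 = 20

[12, 27, 45, 52, 34, 20]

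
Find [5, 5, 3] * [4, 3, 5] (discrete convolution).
y[0] = 5×4 = 20; y[1] = 5×3 + 5×4 = 35; y[2] = 5×5 + 5×3 + 3×4 = 52; y[3] = 5×5 + 3×3 = 34; y[4] = 3×5 = 15

[20, 35, 52, 34, 15]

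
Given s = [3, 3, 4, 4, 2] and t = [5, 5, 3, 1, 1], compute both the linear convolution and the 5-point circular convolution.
Linear: y_lin[0] = 3×5 = 15; y_lin[1] = 3×5 + 3×5 = 30; y_lin[2] = 3×3 + 3×5 + 4×5 = 44; y_lin[3] = 3×1 + 3×3 + 4×5 + 4×5 = 52; y_lin[4] = 3×1 + 3×1 + 4×3 + 4×5 + 2×5 = 48; y_lin[5] = 3×1 + 4×1 + 4×3 + 2×5 = 29; y_lin[6] = 4×1 + 4×1 + 2×3 = 14; y_lin[7] = 4×1 + 2×1 = 6; y_lin[8] = 2×1 = 2 → [15, 30, 44, 52, 48, 29, 14, 6, 2]. Circular (length 5): y[0] = 3×5 + 3×1 + 4×1 + 4×3 + 2×5 = 44; y[1] = 3×5 + 3×5 + 4×1 + 4×1 + 2×3 = 44; y[2] = 3×3 + 3×5 + 4×5 + 4×1 + 2×1 = 50; y[3] = 3×1 + 3×3 + 4×5 + 4×5 + 2×1 = 54; y[4] = 3×1 + 3×1 + 4×3 + 4×5 + 2×5 = 48 → [44, 44, 50, 54, 48]

Linear: [15, 30, 44, 52, 48, 29, 14, 6, 2], Circular: [44, 44, 50, 54, 48]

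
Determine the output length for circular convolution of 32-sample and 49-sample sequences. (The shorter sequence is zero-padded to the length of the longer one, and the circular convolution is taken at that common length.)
Circular convolution (zero-padding the shorter input) has length max(m, n) = max(32, 49) = 49

49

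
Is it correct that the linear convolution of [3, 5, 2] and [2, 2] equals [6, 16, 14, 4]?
Recompute linear convolution of [3, 5, 2] and [2, 2]: y[0] = 3×2 = 6; y[1] = 3×2 + 5×2 = 16; y[2] = 5×2 + 2×2 = 14; y[3] = 2×2 = 4 → [6, 16, 14, 4]. Given [6, 16, 14, 4] matches, so answer: Yes

Yes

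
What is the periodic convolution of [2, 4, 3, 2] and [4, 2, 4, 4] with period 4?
Use y[k] = Σ_j f[j]·g[(k-j) mod 4]. y[0] = 2×4 + 4×4 + 3×4 + 2×2 = 40; y[1] = 2×2 + 4×4 + 3×4 + 2×4 = 40; y[2] = 2×4 + 4×2 + 3×4 + 2×4 = 36; y[3] = 2×4 + 4×4 + 3×2 + 2×4 = 38. Result: [40, 40, 36, 38]

[40, 40, 36, 38]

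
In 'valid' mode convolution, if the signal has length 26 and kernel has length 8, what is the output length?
'Valid' mode counts only positions where the kernel fully overlaps the signal: m - n + 1 = 26 - 8 + 1 = 19

19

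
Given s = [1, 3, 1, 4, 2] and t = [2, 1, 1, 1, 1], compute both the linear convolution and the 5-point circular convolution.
Linear: y_lin[0] = 1×2 = 2; y_lin[1] = 1×1 + 3×2 = 7; y_lin[2] = 1×1 + 3×1 + 1×2 = 6; y_lin[3] = 1×1 + 3×1 + 1×1 + 4×2 = 13; y_lin[4] = 1×1 + 3×1 + 1×1 + 4×1 + 2×2 = 13; y_lin[5] = 3×1 + 1×1 + 4×1 + 2×1 = 10; y_lin[6] = 1×1 + 4×1 + 2×1 = 7; y_lin[7] = 4×1 + 2×1 = 6; y_lin[8] = 2×1 = 2 → [2, 7, 6, 13, 13, 10, 7, 6, 2]. Circular (length 5): y[0] = 1×2 + 3×1 + 1×1 + 4×1 + 2×1 = 12; y[1] = 1×1 + 3×2 + 1×1 + 4×1 + 2×1 = 14; y[2] = 1×1 + 3×1 + 1×2 + 4×1 + 2×1 = 12; y[3] = 1×1 + 3×1 + 1×1 + 4×2 + 2×1 = 15; y[4] = 1×1 + 3×1 + 1×1 + 4×1 + 2×2 = 13 → [12, 14, 12, 15, 13]

Linear: [2, 7, 6, 13, 13, 10, 7, 6, 2], Circular: [12, 14, 12, 15, 13]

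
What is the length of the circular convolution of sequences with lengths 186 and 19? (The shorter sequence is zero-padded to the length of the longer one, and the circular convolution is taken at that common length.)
Circular convolution (zero-padding the shorter input) has length max(m, n) = max(186, 19) = 186

186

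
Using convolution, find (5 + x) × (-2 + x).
Ascending coefficients: a = [5, 1], b = [-2, 1]. c[0] = 5×-2 = -10; c[1] = 5×1 + 1×-2 = 3; c[2] = 1×1 = 1. Result coefficients: [-10, 3, 1] → -10 + 3x + x^2

-10 + 3x + x^2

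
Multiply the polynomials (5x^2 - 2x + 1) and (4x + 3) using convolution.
Ascending coefficients: a = [1, -2, 5], b = [3, 4]. c[0] = 1×3 = 3; c[1] = 1×4 + -2×3 = -2; c[2] = -2×4 + 5×3 = 7; c[3] = 5×4 = 20. Result coefficients: [3, -2, 7, 20] → 20x^3 + 7x^2 - 2x + 3

20x^3 + 7x^2 - 2x + 3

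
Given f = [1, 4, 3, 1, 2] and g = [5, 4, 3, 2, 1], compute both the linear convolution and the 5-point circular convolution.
Linear: y_lin[0] = 1×5 = 5; y_lin[1] = 1×4 + 4×5 = 24; y_lin[2] = 1×3 + 4×4 + 3×5 = 34; y_lin[3] = 1×2 + 4×3 + 3×4 + 1×5 = 31; y_lin[4] = 1×1 + 4×2 + 3×3 + 1×4 + 2×5 = 32; y_lin[5] = 4×1 + 3×2 + 1×3 + 2×4 = 21; y_lin[6] = 3×1 + 1×2 + 2×3 = 11; y_lin[7] = 1×1 + 2×2 = 5; y_lin[8] = 2×1 = 2 → [5, 24, 34, 31, 32, 21, 11, 5, 2]. Circular (length 5): y[0] = 1×5 + 4×1 + 3×2 + 1×3 + 2×4 = 26; y[1] = 1×4 + 4×5 + 3×1 + 1×2 + 2×3 = 35; y[2] = 1×3 + 4×4 + 3×5 + 1×1 + 2×2 = 39; y[3] = 1×2 + 4×3 + 3×4 + 1×5 + 2×1 = 33; y[4] = 1×1 + 4×2 + 3×3 + 1×4 + 2×5 = 32 → [26, 35, 39, 33, 32]

Linear: [5, 24, 34, 31, 32, 21, 11, 5, 2], Circular: [26, 35, 39, 33, 32]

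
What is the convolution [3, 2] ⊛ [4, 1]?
y[0] = 3×4 = 12; y[1] = 3×1 + 2×4 = 11; y[2] = 2×1 = 2

[12, 11, 2]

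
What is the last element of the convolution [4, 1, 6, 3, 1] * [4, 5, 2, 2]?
Use y[k] = Σ_i a[i]·b[k-i] at k=7. y[7] = 1×2 = 2

2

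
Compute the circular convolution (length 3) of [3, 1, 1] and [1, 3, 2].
Use y[k] = Σ_j u[j]·v[(k-j) mod 3]. y[0] = 3×1 + 1×2 + 1×3 = 8; y[1] = 3×3 + 1×1 + 1×2 = 12; y[2] = 3×2 + 1×3 + 1×1 = 10. Result: [8, 12, 10]

[8, 12, 10]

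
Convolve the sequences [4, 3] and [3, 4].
y[0] = 4×3 = 12; y[1] = 4×4 + 3×3 = 25; y[2] = 3×4 = 12

[12, 25, 12]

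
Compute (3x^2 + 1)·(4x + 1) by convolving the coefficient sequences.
Ascending coefficients: a = [1, 0, 3], b = [1, 4]. c[0] = 1×1 = 1; c[1] = 1×4 + 0×1 = 4; c[2] = 0×4 + 3×1 = 3; c[3] = 3×4 = 12. Result coefficients: [1, 4, 3, 12] → 12x^3 + 3x^2 + 4x + 1

12x^3 + 3x^2 + 4x + 1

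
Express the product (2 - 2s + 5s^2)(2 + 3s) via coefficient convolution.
Ascending coefficients: a = [2, -2, 5], b = [2, 3]. c[0] = 2×2 = 4; c[1] = 2×3 + -2×2 = 2; c[2] = -2×3 + 5×2 = 4; c[3] = 5×3 = 15. Result coefficients: [4, 2, 4, 15] → 4 + 2s + 4s^2 + 15s^3

4 + 2s + 4s^2 + 15s^3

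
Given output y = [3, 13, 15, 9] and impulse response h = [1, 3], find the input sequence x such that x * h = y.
Deconvolve y=[3, 13, 15, 9] by h=[1, 3]. Since h[0]=1, solve forward: x[0] = y[0] / 1 = 3; x[1] = (y[1] - 3×3) / 1 = 4; x[2] = (y[2] - 4×3) / 1 = 3. So x = [3, 4, 3]. Check by forward convolution: y[0] = 3×1 = 3; y[1] = 3×3 + 4×1 = 13; y[2] = 4×3 + 3×1 = 15; y[3] = 3×3 = 9

[3, 4, 3]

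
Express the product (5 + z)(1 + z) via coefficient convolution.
Ascending coefficients: a = [5, 1], b = [1, 1]. c[0] = 5×1 = 5; c[1] = 5×1 + 1×1 = 6; c[2] = 1×1 = 1. Result coefficients: [5, 6, 1] → 5 + 6z + z^2

5 + 6z + z^2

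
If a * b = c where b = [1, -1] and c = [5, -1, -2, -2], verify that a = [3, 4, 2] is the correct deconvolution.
Forward-compute [3, 4, 2] * [1, -1]: c[0] = 3×1 = 3; c[1] = 3×-1 + 4×1 = 1; c[2] = 4×-1 + 2×1 = -2; c[3] = 2×-1 = -2 → [3, 1, -2, -2]. Does not match given c = [5, -1, -2, -2].

Not verified. [3, 4, 2] * [1, -1] = [3, 1, -2, -2], which differs from [5, -1, -2, -2] at index 0.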